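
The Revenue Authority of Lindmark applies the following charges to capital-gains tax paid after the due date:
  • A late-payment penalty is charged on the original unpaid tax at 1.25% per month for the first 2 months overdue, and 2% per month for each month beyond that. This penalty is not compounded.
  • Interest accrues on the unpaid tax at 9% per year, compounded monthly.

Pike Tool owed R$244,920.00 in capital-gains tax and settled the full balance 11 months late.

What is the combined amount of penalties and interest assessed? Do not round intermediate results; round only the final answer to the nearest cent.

Penalty, months 1–2: 2 × 1.25% × R$244,920.00 = R$6,123.00
Penalty, months 3–11: 9 × 2% × R$244,920.00 = R$44,085.60
Interest (9%/yr ÷ 12 = 0.75%/month): R$244,920.00 × ((1 + 0.0075)^11 − 1) = R$20,980.9284…
Penalties + interest = R$50,208.6000 + R$20,980.9284… = R$71,189.53

R$71,189.53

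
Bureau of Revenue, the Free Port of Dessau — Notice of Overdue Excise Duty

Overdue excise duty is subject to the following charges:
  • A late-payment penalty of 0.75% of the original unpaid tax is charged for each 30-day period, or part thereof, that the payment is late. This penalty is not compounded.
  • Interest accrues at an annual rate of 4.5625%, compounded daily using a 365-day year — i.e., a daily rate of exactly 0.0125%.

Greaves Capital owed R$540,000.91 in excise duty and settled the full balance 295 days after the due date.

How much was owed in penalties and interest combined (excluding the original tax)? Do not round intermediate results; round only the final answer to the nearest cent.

R$60,783.00

Penalty periods: ⌈295/30⌉ = 10; penalty = 10 × 0.75% × R$540,000.91 = R$40,500.07…
Interest: R$540,000.91 × ((1 + 0.000125)^295 − 1) = R$540,000.91 × 0.03756093… = R$20,282.9344…
Penalties + interest = R$40,500.0683… + R$20,282.9344… = R$60,783.00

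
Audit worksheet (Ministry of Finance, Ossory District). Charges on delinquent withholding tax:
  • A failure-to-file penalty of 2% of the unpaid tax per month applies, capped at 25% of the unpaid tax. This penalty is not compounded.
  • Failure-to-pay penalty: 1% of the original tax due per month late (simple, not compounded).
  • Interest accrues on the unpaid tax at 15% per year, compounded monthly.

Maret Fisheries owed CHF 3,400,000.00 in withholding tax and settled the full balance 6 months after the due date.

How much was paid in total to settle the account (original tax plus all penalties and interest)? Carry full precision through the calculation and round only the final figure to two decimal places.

Failure-to-file: 6 × 2% × CHF 3,400,000.00 = CHF 408,000.00 (under the 25% cap)
Failure-to-pay penalty = 1% × CHF 3,400,000.00 × 6 mo = CHF 204,000.00
Interest (15%/yr ÷ 12 = 1.25%/month): CHF 3,400,000.00 × ((1 + 0.0125)^6 − 1) = CHF 263,102.8139…
Total = CHF 3,400,000.00 + CHF 612,000.0000 + CHF 263,102.8139… = CHF 4,275,102.81

CHF 4,275,102.81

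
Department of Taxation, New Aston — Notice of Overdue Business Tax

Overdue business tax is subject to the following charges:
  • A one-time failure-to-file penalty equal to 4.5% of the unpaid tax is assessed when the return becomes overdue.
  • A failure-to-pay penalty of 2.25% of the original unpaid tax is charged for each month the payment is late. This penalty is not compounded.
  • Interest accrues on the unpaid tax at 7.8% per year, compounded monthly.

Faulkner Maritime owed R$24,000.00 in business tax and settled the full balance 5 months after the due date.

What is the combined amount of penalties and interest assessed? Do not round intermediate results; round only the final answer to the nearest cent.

Failure-to-file penalty: 4.5% × R$24,000.00 = R$1,080.00
Failure-to-pay penalty: 5 × 2.25% × R$24,000.00 = R$2,700.00
Interest (7.8%/yr ÷ 12 = 0.65%/month): R$24,000.00 × ((1 + 0.0065)^5 − 1) = R$790.2061…
Penalties + interest = R$3,780.0000 + R$790.2061… = R$4,570.21

R$4,570.21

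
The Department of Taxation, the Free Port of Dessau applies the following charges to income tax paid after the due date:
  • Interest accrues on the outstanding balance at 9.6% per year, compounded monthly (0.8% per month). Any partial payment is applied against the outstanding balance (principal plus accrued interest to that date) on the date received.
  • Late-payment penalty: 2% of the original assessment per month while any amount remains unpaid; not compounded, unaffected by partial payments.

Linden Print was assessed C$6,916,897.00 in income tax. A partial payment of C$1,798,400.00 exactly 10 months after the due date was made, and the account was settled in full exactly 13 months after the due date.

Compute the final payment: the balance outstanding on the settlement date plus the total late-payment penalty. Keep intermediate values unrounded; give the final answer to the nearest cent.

Balance at month 10: C$6,916,897.0000 × (1 + 0.008)^10 = C$7,490,600.4046…
After C$1,798,400.00 payment: C$7,490,600.4046… − C$1,798,400.00 = C$5,692,200.4046…
Balance at month 13: C$5,692,200.4046… × (1 + 0.008)^3 = C$5,829,909.0312…
Penalty: 13 × 2% × C$6,916,897.00 = C$1,798,393.22
Final settlement = outstanding balance + penalty = C$5,829,909.0312… + C$1,798,393.22 = C$7,628,302.25

C$7,628,302.25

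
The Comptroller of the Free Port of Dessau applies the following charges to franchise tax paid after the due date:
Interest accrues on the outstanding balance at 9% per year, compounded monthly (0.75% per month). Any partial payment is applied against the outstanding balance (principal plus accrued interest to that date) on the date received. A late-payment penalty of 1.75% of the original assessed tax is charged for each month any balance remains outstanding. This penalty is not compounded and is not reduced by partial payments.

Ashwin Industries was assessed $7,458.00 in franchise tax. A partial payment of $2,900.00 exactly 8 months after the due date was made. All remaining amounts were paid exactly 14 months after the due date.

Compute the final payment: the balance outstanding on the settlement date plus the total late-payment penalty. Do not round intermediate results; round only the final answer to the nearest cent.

Balance at month 8: $7,458.0000 × (1 + 0.0075)^8 = $7,917.4042…
After $2,900.00 payment: $7,917.4042… − $2,900.00 = $5,017.4042…
Balance at month 14: $5,017.4042… × (1 + 0.0075)^6 = $5,247.4634…
Penalty: 14 × 1.75% × $7,458.00 = $1,827.21
Final settlement = outstanding balance + penalty = $5,247.4634… + $1,827.21 = $7,074.67

$7,074.67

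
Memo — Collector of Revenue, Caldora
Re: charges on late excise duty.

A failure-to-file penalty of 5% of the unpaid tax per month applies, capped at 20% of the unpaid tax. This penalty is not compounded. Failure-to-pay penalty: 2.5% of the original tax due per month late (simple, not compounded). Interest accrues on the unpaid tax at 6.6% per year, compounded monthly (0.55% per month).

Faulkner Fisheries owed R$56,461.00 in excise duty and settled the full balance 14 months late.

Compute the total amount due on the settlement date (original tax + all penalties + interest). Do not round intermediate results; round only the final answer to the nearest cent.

Failure-to-file: 14 × 5% × R$56,461.00 = R$39,522.70, capped at 20% × R$56,461.00 = R$11,292.20
Failure-to-pay penalty = 2.5% × R$56,461.00 × 14 mo = R$19,761.35
Interest: R$56,461.00 × ((1 + 0.0055)^14 − 1) = R$56,461.00 × 0.0798142… = R$4,506.3916…
Total = R$56,461.00 + R$31,053.5500 + R$4,506.3916… = R$92,020.94

R$92,020.94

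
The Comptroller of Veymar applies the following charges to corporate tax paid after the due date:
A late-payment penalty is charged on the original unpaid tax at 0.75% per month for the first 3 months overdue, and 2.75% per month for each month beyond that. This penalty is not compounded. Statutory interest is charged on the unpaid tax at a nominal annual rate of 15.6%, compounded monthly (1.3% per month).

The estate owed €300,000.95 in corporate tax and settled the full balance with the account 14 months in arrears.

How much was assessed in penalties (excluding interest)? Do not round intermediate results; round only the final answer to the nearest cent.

Penalty, months 1–3: 3 × 0.75% × €300,000.95 = €6,750.02…
Penalty, months 4–14: 11 × 2.75% × €300,000.95 = €90,750.29…
Total penalty = €6,750.02… + €90,750.29… = €97,500.31

€97,500.31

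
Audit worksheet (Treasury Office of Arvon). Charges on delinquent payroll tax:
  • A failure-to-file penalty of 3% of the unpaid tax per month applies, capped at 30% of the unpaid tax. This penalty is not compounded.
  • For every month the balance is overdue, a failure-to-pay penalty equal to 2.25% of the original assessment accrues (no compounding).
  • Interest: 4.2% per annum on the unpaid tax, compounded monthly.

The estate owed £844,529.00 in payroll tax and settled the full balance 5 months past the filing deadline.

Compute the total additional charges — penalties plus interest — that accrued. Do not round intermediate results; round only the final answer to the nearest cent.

£236,571.94

Failure-to-file: 5 × 3% × £844,529.00 = £126,679.35 (under the 30% cap)
Failure-to-pay penalty: 5 × 2.25% × £844,529.00 = £95,009.51…
Interest (4.2%/yr ÷ 12 = 0.35%/month): £844,529.00 × ((1 + 0.0035)^5 − 1) = £14,883.0750…
Penalties + interest = £221,688.8625 + £14,883.0750… = £236,571.94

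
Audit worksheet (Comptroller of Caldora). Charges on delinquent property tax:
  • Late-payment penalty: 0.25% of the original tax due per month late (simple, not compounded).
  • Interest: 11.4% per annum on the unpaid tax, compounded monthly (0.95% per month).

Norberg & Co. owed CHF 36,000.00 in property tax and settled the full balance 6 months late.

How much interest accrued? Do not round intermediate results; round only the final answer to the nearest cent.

CHF 2,101.36

Interest: CHF 36,000.00 × ((1 + 0.0095)^6 − 1) = CHF 36,000.00 × 0.0583710… = CHF 2,101.3567…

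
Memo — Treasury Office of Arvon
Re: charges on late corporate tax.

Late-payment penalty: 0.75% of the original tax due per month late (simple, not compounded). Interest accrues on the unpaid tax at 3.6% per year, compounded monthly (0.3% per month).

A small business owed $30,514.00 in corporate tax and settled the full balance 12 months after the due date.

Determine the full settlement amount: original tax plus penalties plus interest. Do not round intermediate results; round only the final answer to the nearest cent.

Late-payment penalty: 12 × 0.75% × $30,514.00 = $2,746.26
Interest: $30,514.00 × ((1 + 0.003)^12 − 1) = $30,514.00 × 0.0366000… = $1,116.8118…
Total = $30,514.00 + $2,746.2600 + $1,116.8118… = $34,377.07

$34,377.07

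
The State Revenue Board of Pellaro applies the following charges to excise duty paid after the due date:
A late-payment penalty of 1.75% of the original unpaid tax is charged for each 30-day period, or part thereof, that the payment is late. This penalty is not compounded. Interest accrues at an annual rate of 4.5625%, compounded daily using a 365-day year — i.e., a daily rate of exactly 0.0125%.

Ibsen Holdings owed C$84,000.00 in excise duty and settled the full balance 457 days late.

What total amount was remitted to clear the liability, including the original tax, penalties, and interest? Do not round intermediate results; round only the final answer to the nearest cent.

C$112,457.89

Penalty periods: ⌈457/30⌉ = 16; penalty = 16 × 1.75% × C$84,000.00 = C$23,520.00
Interest: C$84,000.00 × ((1 + 0.000125)^457 − 1) = C$84,000.00 × 0.05878437… = C$4,937.8871…
Total = C$84,000.00 + C$23,520.0000 + C$4,937.8871… = C$112,457.89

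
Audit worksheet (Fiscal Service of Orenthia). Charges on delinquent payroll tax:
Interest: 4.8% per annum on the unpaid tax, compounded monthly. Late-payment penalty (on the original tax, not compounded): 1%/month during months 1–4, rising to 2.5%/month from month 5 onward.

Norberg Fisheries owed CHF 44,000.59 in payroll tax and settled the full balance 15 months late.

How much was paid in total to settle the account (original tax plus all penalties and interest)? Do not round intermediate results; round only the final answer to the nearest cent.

Penalty, months 1–4: 4 × 1% × CHF 44,000.59 = CHF 1,760.02…
Penalty, months 5–15: 11 × 2.5% × CHF 44,000.59 = CHF 12,100.16…
Interest (4.8%/yr ÷ 12 = 0.4%/month): CHF 44,000.59 × ((1 + 0.004)^15 − 1) = CHF 2,715.2532…
Total = CHF 44,000.59 + CHF 13,860.1859… + CHF 2,715.2532… = CHF 60,576.03

CHF 60,576.03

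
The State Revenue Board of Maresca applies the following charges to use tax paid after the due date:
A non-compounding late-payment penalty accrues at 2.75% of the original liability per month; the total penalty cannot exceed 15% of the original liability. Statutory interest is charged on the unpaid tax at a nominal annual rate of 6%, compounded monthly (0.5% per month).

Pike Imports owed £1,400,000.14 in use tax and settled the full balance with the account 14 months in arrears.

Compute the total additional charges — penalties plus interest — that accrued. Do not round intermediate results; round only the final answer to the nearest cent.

£311,249.62

Penalty (uncapped): 14 × 2.75% × £1,400,000.14 = £539,000.05…; cap = 15% × £1,400,000.14 = £210,000.02… → penalty = £210,000.02…
Interest: £1,400,000.14 × ((1 + 0.005)^14 − 1) = £1,400,000.14 × 0.0723211… = £101,249.5948…
Penalties + interest = £210,000.0210 + £101,249.5948… = £311,249.62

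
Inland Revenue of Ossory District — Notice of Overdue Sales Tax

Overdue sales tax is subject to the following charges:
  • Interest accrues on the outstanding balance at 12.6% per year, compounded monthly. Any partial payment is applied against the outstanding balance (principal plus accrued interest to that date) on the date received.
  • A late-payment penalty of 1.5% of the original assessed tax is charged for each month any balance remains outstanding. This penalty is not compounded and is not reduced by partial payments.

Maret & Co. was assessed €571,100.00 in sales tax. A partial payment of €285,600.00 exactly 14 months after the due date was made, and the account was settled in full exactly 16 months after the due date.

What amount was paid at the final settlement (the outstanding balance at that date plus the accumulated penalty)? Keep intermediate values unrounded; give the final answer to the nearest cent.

€520,418.55

Monthly rate = 12.6% ÷ 12 = 1.05%
Balance at month 14: €571,100.0000 × (1 + 0.0105)^14 = €661,029.1480…
After €285,600.00 payment: €661,029.1480… − €285,600.00 = €375,429.1480…
Balance at month 16: €375,429.1480… × (1 + 0.0105)^2 = €383,354.5512…
Penalty: 16 × 1.5% × €571,100.00 = €137,064.00
Final settlement = outstanding balance + penalty = €383,354.5512… + €137,064.00 = €520,418.55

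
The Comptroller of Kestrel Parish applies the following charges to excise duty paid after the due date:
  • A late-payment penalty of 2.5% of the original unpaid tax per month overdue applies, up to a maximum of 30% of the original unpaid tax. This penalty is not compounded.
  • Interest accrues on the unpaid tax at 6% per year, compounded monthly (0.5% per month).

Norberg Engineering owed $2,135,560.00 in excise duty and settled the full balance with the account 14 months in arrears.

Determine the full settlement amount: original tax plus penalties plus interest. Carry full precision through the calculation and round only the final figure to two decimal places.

$2,930,674.12

Penalty (uncapped): 14 × 2.5% × $2,135,560.00 = $747,446.00; cap = 30% × $2,135,560.00 = $640,668.00 → penalty = $640,668.00
Interest: $2,135,560.00 × ((1 + 0.005)^14 − 1) = $2,135,560.00 × 0.0723211… = $154,446.1165…
Total = $2,135,560.00 + $640,668.0000 + $154,446.1165… = $2,930,674.12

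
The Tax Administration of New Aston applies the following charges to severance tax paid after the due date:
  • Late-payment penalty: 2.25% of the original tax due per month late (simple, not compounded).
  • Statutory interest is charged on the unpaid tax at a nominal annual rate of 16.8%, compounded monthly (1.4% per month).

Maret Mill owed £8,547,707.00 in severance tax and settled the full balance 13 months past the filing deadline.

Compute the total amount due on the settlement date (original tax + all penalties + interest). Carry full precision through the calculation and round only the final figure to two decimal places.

Late-payment penalty: 13 × 2.25% × £8,547,707.00 = £2,500,204.30…
Interest: £8,547,707.00 × ((1 + 0.014)^13 − 1) = £8,547,707.00 × 0.1981010… = £1,693,308.9345…
Total = £8,547,707.00 + £2,500,204.2975 + £1,693,308.9345… = £12,741,220.23

£12,741,220.23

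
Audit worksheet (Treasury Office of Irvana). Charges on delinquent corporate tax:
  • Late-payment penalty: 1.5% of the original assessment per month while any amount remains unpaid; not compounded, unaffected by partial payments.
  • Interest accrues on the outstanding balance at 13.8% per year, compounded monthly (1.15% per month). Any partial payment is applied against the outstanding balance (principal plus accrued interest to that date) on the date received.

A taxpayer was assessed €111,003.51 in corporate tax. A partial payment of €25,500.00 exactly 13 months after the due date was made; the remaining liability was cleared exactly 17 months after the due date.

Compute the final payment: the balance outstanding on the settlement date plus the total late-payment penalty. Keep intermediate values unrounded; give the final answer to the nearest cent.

Balance at month 13: €111,003.5100 × (1 + 0.0115)^13 = €128,793.2920…
After €25,500.00 payment: €128,793.2920… − €25,500.00 = €103,293.2920…
Balance at month 17: €103,293.2920… × (1 + 0.0115)^4 = €108,127.3769…
Penalty: 17 × 1.5% × €111,003.51 = €28,305.90…
Final settlement = outstanding balance + penalty = €108,127.3769… + €28,305.90… = €136,433.27

€136,433.27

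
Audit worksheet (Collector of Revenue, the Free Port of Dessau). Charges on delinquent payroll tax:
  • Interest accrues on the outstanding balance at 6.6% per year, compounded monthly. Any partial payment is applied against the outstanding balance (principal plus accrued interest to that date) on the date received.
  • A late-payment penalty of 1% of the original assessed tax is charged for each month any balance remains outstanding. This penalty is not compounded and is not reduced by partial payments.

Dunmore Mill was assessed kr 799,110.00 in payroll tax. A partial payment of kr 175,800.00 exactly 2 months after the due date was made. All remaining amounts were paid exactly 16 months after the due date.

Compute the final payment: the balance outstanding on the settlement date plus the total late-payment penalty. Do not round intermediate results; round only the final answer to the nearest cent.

Monthly rate = 6.6% ÷ 12 = 0.55%
Balance at month 2: kr 799,110.0000 × (1 + 0.0055)^2 = kr 807,924.3831…
After kr 175,800.00 payment: kr 807,924.3831… − kr 175,800.00 = kr 632,124.3831…
Balance at month 16: kr 632,124.3831… × (1 + 0.0055)^14 = kr 682,576.9082…
Penalty: 16 × 1% × kr 799,110.00 = kr 127,857.60
Final settlement = outstanding balance + penalty = kr 682,576.9082… + kr 127,857.60 = kr 810,434.51

kr 810,434.51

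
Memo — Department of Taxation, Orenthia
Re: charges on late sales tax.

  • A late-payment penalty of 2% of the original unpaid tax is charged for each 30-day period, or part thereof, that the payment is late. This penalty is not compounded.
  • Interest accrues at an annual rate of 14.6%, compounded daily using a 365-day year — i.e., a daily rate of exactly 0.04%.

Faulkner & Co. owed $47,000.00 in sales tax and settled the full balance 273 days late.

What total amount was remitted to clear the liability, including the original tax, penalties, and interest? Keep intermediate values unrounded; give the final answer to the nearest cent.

Penalty periods: ⌈273/30⌉ = 10; penalty = 10 × 2% × $47,000.00 = $9,400.00
Interest: $47,000.00 × ((1 + 0.0004)^273 − 1) = $47,000.00 × 0.11536105… = $5,421.9694…
Total = $47,000.00 + $9,400.0000 + $5,421.9694… = $61,821.97

$61,821.97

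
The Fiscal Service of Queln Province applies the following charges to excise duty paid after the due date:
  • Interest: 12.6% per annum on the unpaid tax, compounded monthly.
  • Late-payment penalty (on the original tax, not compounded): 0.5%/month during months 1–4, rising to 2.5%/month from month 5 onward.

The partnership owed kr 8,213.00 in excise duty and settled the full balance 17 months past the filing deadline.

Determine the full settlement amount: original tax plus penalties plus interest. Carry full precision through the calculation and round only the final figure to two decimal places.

Penalty, months 1–4: 4 × 0.5% × kr 8,213.00 = kr 164.26
Penalty, months 5–17: 13 × 2.5% × kr 8,213.00 = kr 2,669.23…
Interest (12.6%/yr ÷ 12 = 1.05%/month): kr 8,213.00 × ((1 + 0.0105)^17 − 1) = kr 1,595.8756…
Total = kr 8,213.00 + kr 2,833.4850 + kr 1,595.8756… = kr 12,642.36

kr 12,642.36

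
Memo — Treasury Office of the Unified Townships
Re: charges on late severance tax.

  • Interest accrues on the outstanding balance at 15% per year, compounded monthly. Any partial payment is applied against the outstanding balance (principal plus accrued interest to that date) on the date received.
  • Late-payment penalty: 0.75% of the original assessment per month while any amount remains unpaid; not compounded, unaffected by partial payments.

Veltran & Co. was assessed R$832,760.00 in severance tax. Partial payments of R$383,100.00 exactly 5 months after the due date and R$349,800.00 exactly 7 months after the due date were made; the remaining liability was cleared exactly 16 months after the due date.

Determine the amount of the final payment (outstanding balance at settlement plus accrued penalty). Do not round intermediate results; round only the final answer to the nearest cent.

R$285,432.70

Monthly rate = 15% ÷ 12 = 1.25%
Balance at month 5: R$832,760.0000 × (1 + 0.0125)^5 = R$886,125.0543…
After R$383,100.00 payment: R$886,125.0543… − R$383,100.00 = R$503,025.0543…
Balance at month 7: R$503,025.0543… × (1 + 0.0125)^2 = R$515,679.2783…
After R$349,800.00 payment: R$515,679.2783… − R$349,800.00 = R$165,879.2783…
Balance at month 16: R$165,879.2783… × (1 + 0.0125)^9 = R$185,501.4993…
Penalty: 16 × 0.75% × R$832,760.00 = R$99,931.20
Final settlement = outstanding balance + penalty = R$185,501.4993… + R$99,931.20 = R$285,432.70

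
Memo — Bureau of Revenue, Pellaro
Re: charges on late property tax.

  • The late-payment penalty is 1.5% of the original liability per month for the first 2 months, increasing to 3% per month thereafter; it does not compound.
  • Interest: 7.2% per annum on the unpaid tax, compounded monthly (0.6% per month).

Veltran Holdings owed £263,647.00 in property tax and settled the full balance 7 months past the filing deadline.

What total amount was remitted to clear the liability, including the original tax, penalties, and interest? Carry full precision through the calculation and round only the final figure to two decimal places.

£322,377.96

Penalty, months 1–2: 2 × 1.5% × £263,647.00 = £7,909.41
Penalty, months 3–7: 5 × 3% × £263,647.00 = £39,547.05
Interest: £263,647.00 × ((1 + 0.006)^7 − 1) = £263,647.00 × 0.0427636… = £11,274.4963…
Total = £263,647.00 + £47,456.4600 + £11,274.4963… = £322,377.96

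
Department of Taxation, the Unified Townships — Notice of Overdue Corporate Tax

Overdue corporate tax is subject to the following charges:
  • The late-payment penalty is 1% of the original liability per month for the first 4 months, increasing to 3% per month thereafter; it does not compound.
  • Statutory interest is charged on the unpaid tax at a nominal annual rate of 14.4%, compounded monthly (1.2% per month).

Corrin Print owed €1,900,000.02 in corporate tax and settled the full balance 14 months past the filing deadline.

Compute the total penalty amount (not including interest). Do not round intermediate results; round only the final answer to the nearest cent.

€646,000.01

Penalty, months 1–4: 4 × 1% × €1,900,000.02 = €76,000.00…
Penalty, months 5–14: 10 × 3% × €1,900,000.02 = €570,000.01…
Total penalty = €76,000.00… + €570,000.01… = €646,000.01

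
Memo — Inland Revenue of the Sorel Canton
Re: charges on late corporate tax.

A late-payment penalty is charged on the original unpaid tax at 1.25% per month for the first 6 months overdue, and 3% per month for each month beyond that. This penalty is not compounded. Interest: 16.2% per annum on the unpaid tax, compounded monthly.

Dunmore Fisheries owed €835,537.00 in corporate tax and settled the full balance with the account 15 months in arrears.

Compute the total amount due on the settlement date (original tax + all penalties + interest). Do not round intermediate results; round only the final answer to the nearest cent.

€1,309,956.94

Penalty, months 1–6: 6 × 1.25% × €835,537.00 = €62,665.28…
Penalty, months 7–15: 9 × 3% × €835,537.00 = €225,594.99
Interest (16.2%/yr ÷ 12 = 1.35%/month): €835,537.00 × ((1 + 0.0135)^15 − 1) = €186,159.6794…
Total = €835,537.00 + €288,260.2650 + €186,159.6794… = €1,309,956.94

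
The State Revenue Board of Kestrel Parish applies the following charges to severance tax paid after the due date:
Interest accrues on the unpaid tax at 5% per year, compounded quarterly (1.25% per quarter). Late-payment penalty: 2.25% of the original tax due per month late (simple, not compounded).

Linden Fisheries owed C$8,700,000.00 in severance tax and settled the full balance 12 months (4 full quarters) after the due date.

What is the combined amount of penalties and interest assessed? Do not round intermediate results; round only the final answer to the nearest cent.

C$2,792,224.43

Late-payment penalty = 2.25% × C$8,700,000.00 × 12 mo = C$2,349,000.00
Interest: C$8,700,000.00 × ((1 + 0.0125)^4 − 1) = C$8,700,000.00 × 0.0509453… = C$443,224.4312…
Penalties + interest = C$2,349,000.0000 + C$443,224.4312… = C$2,792,224.43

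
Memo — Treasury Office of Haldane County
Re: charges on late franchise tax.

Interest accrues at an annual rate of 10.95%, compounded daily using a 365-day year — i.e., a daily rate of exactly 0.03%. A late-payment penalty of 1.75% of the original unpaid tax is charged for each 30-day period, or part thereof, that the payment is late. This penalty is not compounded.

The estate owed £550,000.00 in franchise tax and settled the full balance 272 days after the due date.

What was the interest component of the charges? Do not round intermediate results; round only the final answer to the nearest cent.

Interest: £550,000.00 × ((1 + 0.0003)^272 − 1) = £550,000.00 × 0.08500844… = £46,754.6400…

£46,754.64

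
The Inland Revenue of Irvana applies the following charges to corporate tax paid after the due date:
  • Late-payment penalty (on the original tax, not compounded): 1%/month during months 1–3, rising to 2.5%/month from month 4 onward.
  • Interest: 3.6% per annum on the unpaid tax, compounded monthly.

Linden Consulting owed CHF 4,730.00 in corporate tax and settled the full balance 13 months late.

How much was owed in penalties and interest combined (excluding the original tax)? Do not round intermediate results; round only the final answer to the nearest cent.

Penalty, months 1–3: 3 × 1% × CHF 4,730.00 = CHF 141.90
Penalty, months 4–13: 10 × 2.5% × CHF 4,730.00 = CHF 1,182.50
Interest (3.6%/yr ÷ 12 = 0.3%/month): CHF 4,730.00 × ((1 + 0.003)^13 − 1) = CHF 187.8273…
Penalties + interest = CHF 1,324.4000 + CHF 187.8273… = CHF 1,512.23

CHF 1,512.23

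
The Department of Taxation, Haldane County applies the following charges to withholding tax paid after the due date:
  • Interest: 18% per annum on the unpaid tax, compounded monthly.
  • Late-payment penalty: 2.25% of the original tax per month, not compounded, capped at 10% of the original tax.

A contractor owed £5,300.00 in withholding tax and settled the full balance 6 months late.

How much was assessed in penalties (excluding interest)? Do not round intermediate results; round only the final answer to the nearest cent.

£530.00

Penalty (uncapped): 6 × 2.25% × £5,300.00 = £715.50; cap = 10% × £5,300.00 = £530.00 → penalty = £530.00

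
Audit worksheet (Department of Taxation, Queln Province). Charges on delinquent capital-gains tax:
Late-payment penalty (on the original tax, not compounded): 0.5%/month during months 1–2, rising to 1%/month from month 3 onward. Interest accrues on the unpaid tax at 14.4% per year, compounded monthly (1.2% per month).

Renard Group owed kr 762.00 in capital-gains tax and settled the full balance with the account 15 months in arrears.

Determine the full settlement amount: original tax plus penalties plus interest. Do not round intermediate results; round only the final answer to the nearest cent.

kr 1,017.98

Penalty, months 1–2: 2 × 0.5% × kr 762.00 = kr 7.62
Penalty, months 3–15: 13 × 1% × kr 762.00 = kr 99.06
Interest: kr 762.00 × ((1 + 0.012)^15 − 1) = kr 762.00 × 0.1959353… = kr 149.3027…
Total = kr 762.00 + kr 106.6800 + kr 149.3027… = kr 1,017.98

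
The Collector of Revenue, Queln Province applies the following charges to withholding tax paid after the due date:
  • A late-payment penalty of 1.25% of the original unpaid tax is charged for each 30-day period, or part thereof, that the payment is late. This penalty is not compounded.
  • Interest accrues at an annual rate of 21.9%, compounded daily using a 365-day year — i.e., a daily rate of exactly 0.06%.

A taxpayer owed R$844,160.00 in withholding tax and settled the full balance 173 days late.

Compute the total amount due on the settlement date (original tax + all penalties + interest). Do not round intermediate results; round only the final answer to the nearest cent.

Penalty periods: ⌈173/30⌉ = 6; penalty = 6 × 1.25% × R$844,160.00 = R$63,312.00
Interest: R$844,160.00 × ((1 + 0.0006)^173 − 1) = R$844,160.00 × 0.10934403… = R$92,303.8524…
Total = R$844,160.00 + R$63,312.0000 + R$92,303.8524… = R$999,775.85

R$999,775.85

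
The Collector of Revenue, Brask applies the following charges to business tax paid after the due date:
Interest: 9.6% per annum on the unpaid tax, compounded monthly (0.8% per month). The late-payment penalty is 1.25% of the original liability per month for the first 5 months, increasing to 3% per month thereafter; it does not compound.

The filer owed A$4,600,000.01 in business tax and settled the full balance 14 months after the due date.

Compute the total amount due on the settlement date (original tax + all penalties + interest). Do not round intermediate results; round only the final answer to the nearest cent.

Penalty, months 1–5: 5 × 1.25% × A$4,600,000.01 = A$287,500.00…
Penalty, months 6–14: 9 × 3% × A$4,600,000.01 = A$1,242,000.00…
Interest: A$4,600,000.01 × ((1 + 0.008)^14 − 1) = A$4,600,000.01 × 0.1180145… = A$542,866.8598…
Total = A$4,600,000.01 + A$1,529,500.0033… + A$542,866.8598… = A$6,672,366.87

A$6,672,366.87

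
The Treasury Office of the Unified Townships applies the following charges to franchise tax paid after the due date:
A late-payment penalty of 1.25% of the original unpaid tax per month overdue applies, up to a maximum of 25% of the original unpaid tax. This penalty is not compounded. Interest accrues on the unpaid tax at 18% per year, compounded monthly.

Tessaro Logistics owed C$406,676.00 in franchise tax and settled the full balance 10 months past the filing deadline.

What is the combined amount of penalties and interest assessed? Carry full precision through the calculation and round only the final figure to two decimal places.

Penalty: 10 × 1.25% × C$406,676.00 = C$50,834.50 (below the 25% cap of C$101,669.00)
Interest (18%/yr ÷ 12 = 1.5%/month): C$406,676.00 × ((1 + 0.015)^10 − 1) = C$65,288.1006…
Penalties + interest = C$50,834.5000 + C$65,288.1006… = C$116,122.60

C$116,122.60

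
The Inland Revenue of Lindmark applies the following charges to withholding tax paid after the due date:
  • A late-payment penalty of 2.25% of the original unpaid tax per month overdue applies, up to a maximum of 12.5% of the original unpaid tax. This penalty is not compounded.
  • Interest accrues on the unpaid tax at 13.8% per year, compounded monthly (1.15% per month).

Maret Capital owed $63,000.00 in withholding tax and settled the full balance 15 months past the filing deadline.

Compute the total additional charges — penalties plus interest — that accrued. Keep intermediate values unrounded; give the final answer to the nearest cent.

Penalty (uncapped): 15 × 2.25% × $63,000.00 = $21,262.50; cap = 12.5% × $63,000.00 = $7,875.00 → penalty = $7,875.00
Interest: $63,000.00 × ((1 + 0.0115)^15 − 1) = $63,000.00 × 0.1871027… = $11,787.4725…
Penalties + interest = $7,875.0000 + $11,787.4725… = $19,662.47

$19,662.47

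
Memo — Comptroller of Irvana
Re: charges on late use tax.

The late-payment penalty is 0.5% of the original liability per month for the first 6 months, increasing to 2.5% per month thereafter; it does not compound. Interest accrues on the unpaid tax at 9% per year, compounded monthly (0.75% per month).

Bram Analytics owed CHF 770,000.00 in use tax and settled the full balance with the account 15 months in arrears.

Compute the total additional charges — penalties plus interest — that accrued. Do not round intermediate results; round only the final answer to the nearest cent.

CHF 287,674.00

Penalty, months 1–6: 6 × 0.5% × CHF 770,000.00 = CHF 23,100.00
Penalty, months 7–15: 9 × 2.5% × CHF 770,000.00 = CHF 173,250.00
Interest: CHF 770,000.00 × ((1 + 0.0075)^15 − 1) = CHF 770,000.00 × 0.1186026… = CHF 91,323.9976…
Penalties + interest = CHF 196,350.0000 + CHF 91,323.9976… = CHF 287,674.00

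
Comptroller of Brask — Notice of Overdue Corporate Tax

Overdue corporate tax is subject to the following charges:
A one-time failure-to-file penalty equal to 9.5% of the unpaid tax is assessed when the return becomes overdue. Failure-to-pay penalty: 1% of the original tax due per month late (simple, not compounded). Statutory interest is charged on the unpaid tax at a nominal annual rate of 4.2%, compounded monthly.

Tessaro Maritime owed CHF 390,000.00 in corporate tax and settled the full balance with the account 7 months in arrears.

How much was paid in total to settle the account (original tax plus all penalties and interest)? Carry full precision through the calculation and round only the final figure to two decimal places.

CHF 464,005.91

Failure-to-file penalty: 9.5% × CHF 390,000.00 = CHF 37,050.00
Failure-to-pay penalty = 1% × CHF 390,000.00 × 7 mo = CHF 27,300.00
Interest (4.2%/yr ÷ 12 = 0.35%/month): CHF 390,000.00 × ((1 + 0.0035)^7 − 1) = CHF 9,655.9148…
Total = CHF 390,000.00 + CHF 64,350.0000 + CHF 9,655.9148… = CHF 464,005.91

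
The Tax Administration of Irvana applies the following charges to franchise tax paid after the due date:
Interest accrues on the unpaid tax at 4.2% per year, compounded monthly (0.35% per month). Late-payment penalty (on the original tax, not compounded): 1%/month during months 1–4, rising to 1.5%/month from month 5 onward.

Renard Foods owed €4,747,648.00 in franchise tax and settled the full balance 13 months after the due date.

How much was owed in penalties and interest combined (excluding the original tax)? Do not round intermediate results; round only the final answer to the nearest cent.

€1,051,451.49

Penalty, months 1–4: 4 × 1% × €4,747,648.00 = €189,905.92
Penalty, months 5–13: 9 × 1.5% × €4,747,648.00 = €640,932.48
Interest: €4,747,648.00 × ((1 + 0.0035)^13 − 1) = €4,747,648.00 × 0.0464679… = €220,613.0911…
Penalties + interest = €830,838.4000 + €220,613.0911… = €1,051,451.49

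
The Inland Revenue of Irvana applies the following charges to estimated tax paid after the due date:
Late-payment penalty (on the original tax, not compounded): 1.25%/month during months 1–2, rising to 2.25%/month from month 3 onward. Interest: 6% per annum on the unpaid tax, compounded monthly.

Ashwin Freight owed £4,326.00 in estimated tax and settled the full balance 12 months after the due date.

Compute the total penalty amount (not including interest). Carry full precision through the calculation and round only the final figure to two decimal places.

Penalty, months 1–2: 2 × 1.25% × £4,326.00 = £108.15
Penalty, months 3–12: 10 × 2.25% × £4,326.00 = £973.35
Total penalty = £108.15 + £973.35 = £1,081.50

£1,081.50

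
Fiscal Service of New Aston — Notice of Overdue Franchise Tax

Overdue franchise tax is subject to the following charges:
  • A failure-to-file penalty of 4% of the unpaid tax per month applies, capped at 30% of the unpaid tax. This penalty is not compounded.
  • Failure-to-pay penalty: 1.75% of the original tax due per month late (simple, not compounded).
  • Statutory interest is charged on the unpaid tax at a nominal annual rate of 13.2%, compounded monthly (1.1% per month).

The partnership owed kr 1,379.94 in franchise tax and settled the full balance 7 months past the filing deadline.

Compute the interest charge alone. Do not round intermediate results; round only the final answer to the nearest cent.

kr 109.83

Interest: kr 1,379.94 × ((1 + 0.011)^7 − 1) = kr 1,379.94 × 0.0795881… = kr 109.8268…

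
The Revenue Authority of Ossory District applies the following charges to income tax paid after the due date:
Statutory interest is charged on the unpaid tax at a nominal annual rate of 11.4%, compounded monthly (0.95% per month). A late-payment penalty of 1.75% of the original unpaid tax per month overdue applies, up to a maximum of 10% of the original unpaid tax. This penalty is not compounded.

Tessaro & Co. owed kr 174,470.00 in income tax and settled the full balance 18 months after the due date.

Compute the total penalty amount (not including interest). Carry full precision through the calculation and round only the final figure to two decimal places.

Penalty (uncapped): 18 × 1.75% × kr 174,470.00 = kr 54,958.05; cap = 10% × kr 174,470.00 = kr 17,447.00 → penalty = kr 17,447.00

kr 17,447.00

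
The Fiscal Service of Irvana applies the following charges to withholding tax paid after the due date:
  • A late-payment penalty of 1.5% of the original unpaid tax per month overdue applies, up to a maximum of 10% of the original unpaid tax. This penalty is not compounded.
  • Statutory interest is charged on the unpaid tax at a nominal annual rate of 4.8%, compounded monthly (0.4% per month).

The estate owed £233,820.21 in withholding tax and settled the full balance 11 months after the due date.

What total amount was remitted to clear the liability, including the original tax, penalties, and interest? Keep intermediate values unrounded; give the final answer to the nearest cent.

£267,698.57

Penalty (uncapped): 11 × 1.5% × £233,820.21 = £38,580.33…; cap = 10% × £233,820.21 = £23,382.02… → penalty = £23,382.02…
Interest: £233,820.21 × ((1 + 0.004)^11 − 1) = £233,820.21 × 0.0448906… = £10,496.3400…
Total = £233,820.21 + £23,382.0210 + £10,496.3400… = £267,698.57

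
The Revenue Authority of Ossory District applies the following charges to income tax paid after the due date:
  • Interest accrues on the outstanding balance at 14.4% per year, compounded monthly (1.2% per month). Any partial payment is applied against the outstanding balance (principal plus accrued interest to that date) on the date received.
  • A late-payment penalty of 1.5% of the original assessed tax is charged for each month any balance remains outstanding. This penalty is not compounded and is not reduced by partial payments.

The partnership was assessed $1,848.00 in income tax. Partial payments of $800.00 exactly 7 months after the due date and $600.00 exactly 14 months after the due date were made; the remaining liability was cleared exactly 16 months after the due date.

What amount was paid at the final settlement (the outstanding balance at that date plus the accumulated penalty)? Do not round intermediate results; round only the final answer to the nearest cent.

$1,174.98

Balance at month 7: $1,848.0000 × (1 + 0.012)^7 = $2,008.9335…
After $800.00 payment: $2,008.9335… − $800.00 = $1,208.9335…
Balance at month 14: $1,208.9335… × (1 + 0.012)^7 = $1,314.2137…
After $600.00 payment: $1,314.2137… − $600.00 = $714.2137…
Balance at month 16: $714.2137… × (1 + 0.012)^2 = $731.4577…
Penalty: 16 × 1.5% × $1,848.00 = $443.52
Final settlement = outstanding balance + penalty = $731.4577… + $443.52 = $1,174.98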